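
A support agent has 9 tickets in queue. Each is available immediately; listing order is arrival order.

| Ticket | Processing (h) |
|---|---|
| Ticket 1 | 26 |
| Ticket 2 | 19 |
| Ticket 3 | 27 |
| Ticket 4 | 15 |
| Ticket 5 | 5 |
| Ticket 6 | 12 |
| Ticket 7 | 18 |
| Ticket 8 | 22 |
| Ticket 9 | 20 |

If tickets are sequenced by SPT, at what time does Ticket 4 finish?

SPT (increasing processing time): Ticket 5 Ticket 6 Ticket 4 Ticket 7 Ticket 2 Ticket 9 Ticket 8 Ticket 1 Ticket 3.
Ticket 5: 0→5
Ticket 6: 5→17
Ticket 4: 17→32

32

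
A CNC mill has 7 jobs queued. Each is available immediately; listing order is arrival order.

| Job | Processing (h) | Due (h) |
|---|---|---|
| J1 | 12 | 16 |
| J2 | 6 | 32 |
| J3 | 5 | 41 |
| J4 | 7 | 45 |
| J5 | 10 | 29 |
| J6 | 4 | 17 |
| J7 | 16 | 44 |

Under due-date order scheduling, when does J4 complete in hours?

EDD (increasing due date): J1 J6 J5 J2 J3 J7 J4.
J1: 0→12
J6: 12→16
J5: 16→26
J2: 26→32
J3: 32→37
J7: 37→53
J4: 53→60

60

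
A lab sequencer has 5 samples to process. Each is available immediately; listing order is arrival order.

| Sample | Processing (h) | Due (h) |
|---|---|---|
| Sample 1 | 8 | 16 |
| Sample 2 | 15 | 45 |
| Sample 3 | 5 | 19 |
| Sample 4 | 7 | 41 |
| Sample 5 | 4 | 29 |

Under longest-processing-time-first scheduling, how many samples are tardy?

LPT (decreasing processing time): Sample 2 Sample 1 Sample 4 Sample 3 Sample 5.
Sample 2: 0→15, due 45, tardiness 0
Sample 1: 15→23, due 16, tardiness 7
Sample 4: 23→30, due 41, tardiness 0
Sample 3: 30→35, due 19, tardiness 16
Sample 5: 35→39, due 29, tardiness 10
Late samples: 3.

3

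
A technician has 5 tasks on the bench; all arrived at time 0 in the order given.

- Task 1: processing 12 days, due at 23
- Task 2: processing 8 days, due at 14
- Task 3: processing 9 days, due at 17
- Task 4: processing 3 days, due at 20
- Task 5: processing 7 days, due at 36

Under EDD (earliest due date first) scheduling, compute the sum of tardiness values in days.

EDD (increasing due date): Task 2 Task 3 Task 4 Task 1 Task 5.
Task 2: 0→8, due 14, tardiness 0
Task 3: 8→17, due 17, tardiness 0
Task 4: 17→20, due 20, tardiness 0
Task 1: 20→32, due 23, tardiness 9
Task 5: 32→39, due 36, tardiness 3
Sum = 0+0+0+9+3 = 12.

12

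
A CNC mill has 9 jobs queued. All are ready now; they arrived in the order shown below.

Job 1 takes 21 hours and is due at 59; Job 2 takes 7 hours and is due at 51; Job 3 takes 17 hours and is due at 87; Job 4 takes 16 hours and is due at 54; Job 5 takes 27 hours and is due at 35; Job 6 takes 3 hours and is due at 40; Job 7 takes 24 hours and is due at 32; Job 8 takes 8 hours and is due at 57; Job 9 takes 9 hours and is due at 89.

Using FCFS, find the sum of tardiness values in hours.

FIFO (arrival order): Job 1 Job 2 Job 3 Job 4 Job 5 Job 6 Job 7 Job 8 Job 9.
Job 1: 0→21, due 59, tardiness 0
Job 2: 21→28, due 51, tardiness 0
Job 3: 28→45, due 87, tardiness 0
Job 4: 45→61, due 54, tardiness 7
Job 5: 61→88, due 35, tardiness 53
Job 6: 88→91, due 40, tardiness 51
Job 7: 91→115, due 32, tardiness 83
Job 8: 115→123, due 57, tardiness 66
Job 9: 123→132, due 89, tardiness 43
Sum = 0+0+0+7+53+51+83+66+43 = 303.

303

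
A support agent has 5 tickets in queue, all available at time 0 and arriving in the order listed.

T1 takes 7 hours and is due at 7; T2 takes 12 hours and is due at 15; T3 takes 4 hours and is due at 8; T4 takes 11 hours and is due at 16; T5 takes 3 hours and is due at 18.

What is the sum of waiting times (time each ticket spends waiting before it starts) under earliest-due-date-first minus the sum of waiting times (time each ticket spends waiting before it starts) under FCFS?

EDD (increasing due date): T1 T3 T2 T4 T5.
T1: waits 0, runs 0→7
T3: waits 7, runs 7→11
T2: waits 11, runs 11→23
T4: waits 23, runs 23→34
T5: waits 34, runs 34→37
Sum = 0+7+11+23+34 = 75.
FIFO (arrival order): T1 T2 T3 T4 T5.
T1: waits 0, runs 0→7
T2: waits 7, runs 7→19
T3: waits 19, runs 19→23
T4: waits 23, runs 23→34
T5: waits 34, runs 34→37
Sum = 0+7+19+23+34 = 83.
Difference = 75 − 83 = -8.

-8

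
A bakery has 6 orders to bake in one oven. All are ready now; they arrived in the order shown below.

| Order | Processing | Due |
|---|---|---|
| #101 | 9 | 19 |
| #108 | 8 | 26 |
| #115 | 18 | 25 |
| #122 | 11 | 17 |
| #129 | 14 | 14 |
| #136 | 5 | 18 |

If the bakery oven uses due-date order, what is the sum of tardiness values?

EDD (increasing due date): #129 #122 #136 #101 #115 #108.
#129: 0→14, due 14, tardiness 0
#122: 14→25, due 17, tardiness 8
#136: 25→30, due 18, tardiness 12
#101: 30→39, due 19, tardiness 20
#115: 39→57, due 25, tardiness 32
#108: 57→65, due 26, tardiness 39
Sum = 0+8+12+20+32+39 = 111.

111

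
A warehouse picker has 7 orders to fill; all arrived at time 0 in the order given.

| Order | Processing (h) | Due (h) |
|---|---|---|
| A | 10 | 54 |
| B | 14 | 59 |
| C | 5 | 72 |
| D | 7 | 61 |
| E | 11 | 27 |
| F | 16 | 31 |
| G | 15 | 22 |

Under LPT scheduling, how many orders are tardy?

LPT (decreasing processing time): F G B E A D C.
F: 0→16, due 31, tardiness 0
G: 16→31, due 22, tardiness 9
B: 31→45, due 59, tardiness 0
E: 45→56, due 27, tardiness 29
A: 56→66, due 54, tardiness 12
D: 66→73, due 61, tardiness 12
C: 73→78, due 72, tardiness 6
Late orders: 5.

5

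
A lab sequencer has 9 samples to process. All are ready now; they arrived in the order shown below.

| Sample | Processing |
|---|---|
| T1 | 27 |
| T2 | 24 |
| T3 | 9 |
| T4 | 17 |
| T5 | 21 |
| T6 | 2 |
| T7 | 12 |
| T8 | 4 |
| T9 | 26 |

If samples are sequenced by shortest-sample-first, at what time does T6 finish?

SPT (increasing processing time): T6 T8 T3 T7 T4 T5 T2 T9 T1.
T6: 0→2

2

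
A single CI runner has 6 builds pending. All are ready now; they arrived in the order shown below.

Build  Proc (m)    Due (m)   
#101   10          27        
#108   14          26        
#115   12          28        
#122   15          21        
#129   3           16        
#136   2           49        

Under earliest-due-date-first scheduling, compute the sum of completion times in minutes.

EDD (increasing due date): #129 #122 #108 #101 #115 #136.
#129: 0→3
#122: 3→18
#108: 18→32
#101: 32→42
#115: 42→54
#136: 54→56
Sum = 3+18+32+42+54+56 = 205.

205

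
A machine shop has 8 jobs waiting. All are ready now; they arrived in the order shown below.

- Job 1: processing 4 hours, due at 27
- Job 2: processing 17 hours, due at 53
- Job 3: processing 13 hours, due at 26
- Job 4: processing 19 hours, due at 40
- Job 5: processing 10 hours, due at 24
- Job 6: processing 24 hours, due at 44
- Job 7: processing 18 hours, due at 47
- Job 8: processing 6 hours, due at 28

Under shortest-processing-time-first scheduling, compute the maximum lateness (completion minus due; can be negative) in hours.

SPT (increasing processing time): Job 1 Job 8 Job 5 Job 3 Job 2 Job 7 Job 4 Job 6.
Job 1: 0→4, due 27, lateness -23
Job 8: 4→10, due 28, lateness -18
Job 5: 10→20, due 24, lateness -4
Job 3: 20→33, due 26, lateness 7
Job 2: 33→50, due 53, lateness -3
Job 7: 50→68, due 47, lateness 21
Job 4: 68→87, due 40, lateness 47
Job 6: 87→111, due 44, lateness 67
Maximum = 67.

67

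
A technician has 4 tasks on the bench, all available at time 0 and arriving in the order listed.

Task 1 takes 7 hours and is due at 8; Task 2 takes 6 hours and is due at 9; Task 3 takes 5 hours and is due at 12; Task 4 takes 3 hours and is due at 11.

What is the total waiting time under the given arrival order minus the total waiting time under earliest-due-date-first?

2

FIFO (arrival order): Task 1 Task 2 Task 3 Task 4.
Task 1: waits 0, runs 0→7
Task 2: waits 7, runs 7→13
Task 3: waits 13, runs 13→18
Task 4: waits 18, runs 18→21
Sum = 0+7+13+18 = 38.
EDD (increasing due date): Task 1 Task 2 Task 4 Task 3.
Task 1: waits 0, runs 0→7
Task 2: waits 7, runs 7→13
Task 4: waits 13, runs 13→16
Task 3: waits 16, runs 16→21
Sum = 0+7+13+16 = 36.
Difference = 38 − 36 = 2.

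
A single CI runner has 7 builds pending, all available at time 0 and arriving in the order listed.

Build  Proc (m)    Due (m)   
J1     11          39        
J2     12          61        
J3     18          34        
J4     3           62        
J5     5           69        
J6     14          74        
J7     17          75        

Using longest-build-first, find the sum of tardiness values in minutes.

LPT (decreasing processing time): J3 J7 J6 J2 J1 J5 J4.
J3: 0→18, due 34, tardiness 0
J7: 18→35, due 75, tardiness 0
J6: 35→49, due 74, tardiness 0
J2: 49→61, due 61, tardiness 0
J1: 61→72, due 39, tardiness 33
J5: 72→77, due 69, tardiness 8
J4: 77→80, due 62, tardiness 18
Sum = 0+0+0+0+33+8+18 = 59.

59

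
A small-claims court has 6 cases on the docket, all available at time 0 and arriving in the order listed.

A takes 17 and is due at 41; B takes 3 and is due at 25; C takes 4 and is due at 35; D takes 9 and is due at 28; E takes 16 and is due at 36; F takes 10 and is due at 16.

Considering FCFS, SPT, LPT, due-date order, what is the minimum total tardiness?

FIFO (arrival order): A B C D E F.
A: 0→17, due 41, tardiness 0
B: 17→20, due 25, tardiness 0
C: 20→24, due 35, tardiness 0
D: 24→33, due 28, tardiness 5
E: 33→49, due 36, tardiness 13
F: 49→59, due 16, tardiness 43
Sum = 0+0+0+5+13+43 = 61.
SPT (increasing processing time): B C D F E A.
B: 0→3, due 25, tardiness 0
C: 3→7, due 35, tardiness 0
D: 7→16, due 28, tardiness 0
F: 16→26, due 16, tardiness 10
E: 26→42, due 36, tardiness 6
A: 42→59, due 41, tardiness 18
Sum = 0+0+0+10+6+18 = 34.
LPT (decreasing processing time): A E F D C B.
A: 0→17, due 41, tardiness 0
E: 17→33, due 36, tardiness 0
F: 33→43, due 16, tardiness 27
D: 43→52, due 28, tardiness 24
C: 52→56, due 35, tardiness 21
B: 56→59, due 25, tardiness 34
Sum = 0+0+27+24+21+34 = 106.
EDD (increasing due date): F B D C E A.
F: 0→10, due 16, tardiness 0
B: 10→13, due 25, tardiness 0
D: 13→22, due 28, tardiness 0
C: 22→26, due 35, tardiness 0
E: 26→42, due 36, tardiness 6
A: 42→59, due 41, tardiness 18
Sum = 0+0+0+0+6+18 = 24.
FIFO 61, SPT 34, LPT 106, EDD 24 → minimum 24.

24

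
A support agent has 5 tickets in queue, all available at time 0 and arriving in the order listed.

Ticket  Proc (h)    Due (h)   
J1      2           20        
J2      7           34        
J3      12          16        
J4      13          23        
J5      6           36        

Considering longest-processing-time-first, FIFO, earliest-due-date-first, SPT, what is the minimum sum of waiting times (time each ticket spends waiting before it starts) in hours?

LPT (decreasing processing time): J4 J3 J2 J5 J1.
J4: waits 0, runs 0→13
J3: waits 13, runs 13→25
J2: waits 25, runs 25→32
J5: waits 32, runs 32→38
J1: waits 38, runs 38→40
Sum = 0+13+25+32+38 = 108.
FIFO (arrival order): J1 J2 J3 J4 J5.
J1: waits 0, runs 0→2
J2: waits 2, runs 2→9
J3: waits 9, runs 9→21
J4: waits 21, runs 21→34
J5: waits 34, runs 34→40
Sum = 0+2+9+21+34 = 66.
EDD (increasing due date): J3 J1 J4 J2 J5.
J3: waits 0, runs 0→12
J1: waits 12, runs 12→14
J4: waits 14, runs 14→27
J2: waits 27, runs 27→34
J5: waits 34, runs 34→40
Sum = 0+12+14+27+34 = 87.
SPT (increasing processing time): J1 J5 J2 J3 J4.
J1: waits 0, runs 0→2
J5: waits 2, runs 2→8
J2: waits 8, runs 8→15
J3: waits 15, runs 15→27
J4: waits 27, runs 27→40
Sum = 0+2+8+15+27 = 52.
LPT 108, FIFO 66, EDD 87, SPT 52 → minimum 52.

52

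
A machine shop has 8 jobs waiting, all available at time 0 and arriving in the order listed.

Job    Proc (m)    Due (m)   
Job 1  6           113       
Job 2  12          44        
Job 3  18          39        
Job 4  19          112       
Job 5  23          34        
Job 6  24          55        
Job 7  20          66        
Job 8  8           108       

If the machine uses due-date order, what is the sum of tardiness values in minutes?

EDD (increasing due date): Job 5 Job 3 Job 2 Job 6 Job 7 Job 8 Job 4 Job 1.
Job 5: 0→23, due 34, tardiness 0
Job 3: 23→41, due 39, tardiness 2
Job 2: 41→53, due 44, tardiness 9
Job 6: 53→77, due 55, tardiness 22
Job 7: 77→97, due 66, tardiness 31
Job 8: 97→105, due 108, tardiness 0
Job 4: 105→124, due 112, tardiness 12
Job 1: 124→130, due 113, tardiness 17
Sum = 0+2+9+22+31+0+12+17 = 93.

93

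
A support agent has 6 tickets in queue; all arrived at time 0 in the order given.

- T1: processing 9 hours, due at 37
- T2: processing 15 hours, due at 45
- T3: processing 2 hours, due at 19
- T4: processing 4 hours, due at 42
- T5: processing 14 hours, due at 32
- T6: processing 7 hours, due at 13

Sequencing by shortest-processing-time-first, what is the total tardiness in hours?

10

SPT (increasing processing time): T3 T4 T6 T1 T5 T2.
T3: 0→2, due 19, tardiness 0
T4: 2→6, due 42, tardiness 0
T6: 6→13, due 13, tardiness 0
T1: 13→22, due 37, tardiness 0
T5: 22→36, due 32, tardiness 4
T2: 36→51, due 45, tardiness 6
Sum = 0+0+0+0+4+6 = 10.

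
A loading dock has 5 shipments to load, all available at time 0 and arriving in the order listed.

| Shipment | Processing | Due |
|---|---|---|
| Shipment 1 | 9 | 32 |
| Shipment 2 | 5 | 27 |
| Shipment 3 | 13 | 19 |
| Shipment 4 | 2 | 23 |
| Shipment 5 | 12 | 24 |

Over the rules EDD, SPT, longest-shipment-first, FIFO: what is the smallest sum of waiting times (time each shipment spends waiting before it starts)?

EDD (increasing due date): Shipment 3 Shipment 4 Shipment 5 Shipment 2 Shipment 1.
Shipment 3: waits 0, runs 0→13
Shipment 4: waits 13, runs 13→15
Shipment 5: waits 15, runs 15→27
Shipment 2: waits 27, runs 27→32
Shipment 1: waits 32, runs 32→41
Sum = 0+13+15+27+32 = 87.
SPT (increasing processing time): Shipment 4 Shipment 2 Shipment 1 Shipment 5 Shipment 3.
Shipment 4: waits 0, runs 0→2
Shipment 2: waits 2, runs 2→7
Shipment 1: waits 7, runs 7→16
Shipment 5: waits 16, runs 16→28
Shipment 3: waits 28, runs 28→41
Sum = 0+2+7+16+28 = 53.
LPT (decreasing processing time): Shipment 3 Shipment 5 Shipment 1 Shipment 2 Shipment 4.
Shipment 3: waits 0, runs 0→13
Shipment 5: waits 13, runs 13→25
Shipment 1: waits 25, runs 25→34
Shipment 2: waits 34, runs 34→39
Shipment 4: waits 39, runs 39→41
Sum = 0+13+25+34+39 = 111.
FIFO (arrival order): Shipment 1 Shipment 2 Shipment 3 Shipment 4 Shipment 5.
Shipment 1: waits 0, runs 0→9
Shipment 2: waits 9, runs 9→14
Shipment 3: waits 14, runs 14→27
Shipment 4: waits 27, runs 27→29
Shipment 5: waits 29, runs 29→41
Sum = 0+9+14+27+29 = 79.
EDD 87, SPT 53, LPT 111, FIFO 79 → minimum 53.

53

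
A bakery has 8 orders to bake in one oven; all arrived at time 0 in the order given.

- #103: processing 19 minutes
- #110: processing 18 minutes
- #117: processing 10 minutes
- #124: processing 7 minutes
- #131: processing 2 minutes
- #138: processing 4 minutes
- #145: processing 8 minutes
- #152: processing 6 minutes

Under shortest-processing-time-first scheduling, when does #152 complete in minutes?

12

SPT (increasing processing time): #131 #138 #152 #124 #145 #117 #110 #103.
#131: 0→2
#138: 2→6
#152: 6→12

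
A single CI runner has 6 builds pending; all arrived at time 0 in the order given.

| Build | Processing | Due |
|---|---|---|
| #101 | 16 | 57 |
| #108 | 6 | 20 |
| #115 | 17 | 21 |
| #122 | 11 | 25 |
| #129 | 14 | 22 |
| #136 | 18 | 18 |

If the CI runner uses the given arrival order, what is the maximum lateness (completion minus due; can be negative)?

64

FIFO (arrival order): #101 #108 #115 #122 #129 #136.
#101: 0→16, due 57, lateness -41
#108: 16→22, due 20, lateness 2
#115: 22→39, due 21, lateness 18
#122: 39→50, due 25, lateness 25
#129: 50→64, due 22, lateness 42
#136: 64→82, due 18, lateness 64
Maximum = 64.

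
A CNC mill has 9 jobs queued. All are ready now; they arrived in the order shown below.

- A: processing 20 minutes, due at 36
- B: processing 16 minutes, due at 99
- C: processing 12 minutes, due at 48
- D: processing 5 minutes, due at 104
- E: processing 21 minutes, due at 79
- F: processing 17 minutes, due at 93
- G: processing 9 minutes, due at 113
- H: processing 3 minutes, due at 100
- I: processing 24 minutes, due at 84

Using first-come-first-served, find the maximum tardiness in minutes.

FIFO (arrival order): A B C D E F G H I.
A: 0→20, due 36, tardiness 0
B: 20→36, due 99, tardiness 0
C: 36→48, due 48, tardiness 0
D: 48→53, due 104, tardiness 0
E: 53→74, due 79, tardiness 0
F: 74→91, due 93, tardiness 0
G: 91→100, due 113, tardiness 0
H: 100→103, due 100, tardiness 3
I: 103→127, due 84, tardiness 43
Maximum = 43.

43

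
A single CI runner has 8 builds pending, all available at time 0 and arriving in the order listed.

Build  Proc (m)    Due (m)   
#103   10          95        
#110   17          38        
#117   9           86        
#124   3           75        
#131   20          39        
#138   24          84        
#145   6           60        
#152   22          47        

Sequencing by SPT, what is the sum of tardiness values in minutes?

SPT (increasing processing time): #124 #145 #117 #103 #110 #131 #152 #138.
#124: 0→3, due 75, tardiness 0
#145: 3→9, due 60, tardiness 0
#117: 9→18, due 86, tardiness 0
#103: 18→28, due 95, tardiness 0
#110: 28→45, due 38, tardiness 7
#131: 45→65, due 39, tardiness 26
#152: 65→87, due 47, tardiness 40
#138: 87→111, due 84, tardiness 27
Sum = 0+0+0+0+7+26+40+27 = 100.

100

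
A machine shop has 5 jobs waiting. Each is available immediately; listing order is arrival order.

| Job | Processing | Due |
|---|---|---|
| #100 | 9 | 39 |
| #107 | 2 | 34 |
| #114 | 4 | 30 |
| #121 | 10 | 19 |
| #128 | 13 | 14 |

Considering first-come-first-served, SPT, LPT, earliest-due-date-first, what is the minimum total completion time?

86

FIFO (arrival order): #100 #107 #114 #121 #128.
#100: 0→9
#107: 9→11
#114: 11→15
#121: 15→25
#128: 25→38
Sum = 9+11+15+25+38 = 98.
SPT (increasing processing time): #107 #114 #100 #121 #128.
#107: 0→2
#114: 2→6
#100: 6→15
#121: 15→25
#128: 25→38
Sum = 2+6+15+25+38 = 86.
LPT (decreasing processing time): #128 #121 #100 #114 #107.
#128: 0→13
#121: 13→23
#100: 23→32
#114: 32→36
#107: 36→38
Sum = 13+23+32+36+38 = 142.
EDD (increasing due date): #128 #121 #114 #107 #100.
#128: 0→13
#121: 13→23
#114: 23→27
#107: 27→29
#100: 29→38
Sum = 13+23+27+29+38 = 130.
FIFO 98, SPT 86, LPT 142, EDD 130 → minimum 86.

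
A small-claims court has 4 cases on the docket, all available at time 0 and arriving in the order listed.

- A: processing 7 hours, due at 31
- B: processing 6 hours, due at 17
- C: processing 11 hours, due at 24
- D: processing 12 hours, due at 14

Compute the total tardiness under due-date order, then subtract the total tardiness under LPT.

EDD (increasing due date): D B C A.
D: 0→12, due 14, tardiness 0
B: 12→18, due 17, tardiness 1
C: 18→29, due 24, tardiness 5
A: 29→36, due 31, tardiness 5
Sum = 0+1+5+5 = 11.
LPT (decreasing processing time): D C A B.
D: 0→12, due 14, tardiness 0
C: 12→23, due 24, tardiness 0
A: 23→30, due 31, tardiness 0
B: 30→36, due 17, tardiness 19
Sum = 0+0+0+19 = 19.
Difference = 11 − 19 = -8.

-8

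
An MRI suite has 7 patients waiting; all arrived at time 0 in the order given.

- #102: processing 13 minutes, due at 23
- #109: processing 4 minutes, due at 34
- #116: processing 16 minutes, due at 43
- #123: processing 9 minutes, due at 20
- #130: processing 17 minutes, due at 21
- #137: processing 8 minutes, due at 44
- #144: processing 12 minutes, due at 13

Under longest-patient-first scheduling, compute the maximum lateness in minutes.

47

LPT (decreasing processing time): #130 #116 #102 #144 #123 #137 #109.
#130: 0→17, due 21, lateness -4
#116: 17→33, due 43, lateness -10
#102: 33→46, due 23, lateness 23
#144: 46→58, due 13, lateness 45
#123: 58→67, due 20, lateness 47
#137: 67→75, due 44, lateness 31
#109: 75→79, due 34, lateness 45
Maximum = 47.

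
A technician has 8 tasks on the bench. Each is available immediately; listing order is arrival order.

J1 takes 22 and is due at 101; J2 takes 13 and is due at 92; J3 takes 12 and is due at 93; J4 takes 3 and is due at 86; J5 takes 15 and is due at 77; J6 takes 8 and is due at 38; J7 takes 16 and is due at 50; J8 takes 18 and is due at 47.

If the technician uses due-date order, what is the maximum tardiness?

6

EDD (increasing due date): J6 J8 J7 J5 J4 J2 J3 J1.
J6: 0→8, due 38, tardiness 0
J8: 8→26, due 47, tardiness 0
J7: 26→42, due 50, tardiness 0
J5: 42→57, due 77, tardiness 0
J4: 57→60, due 86, tardiness 0
J2: 60→73, due 92, tardiness 0
J3: 73→85, due 93, tardiness 0
J1: 85→107, due 101, tardiness 6
Maximum = 6.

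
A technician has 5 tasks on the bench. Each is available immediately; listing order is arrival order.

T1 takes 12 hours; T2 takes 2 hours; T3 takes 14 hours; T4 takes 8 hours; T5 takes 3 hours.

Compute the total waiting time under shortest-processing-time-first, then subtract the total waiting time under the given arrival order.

SPT (increasing processing time): T2 T5 T4 T1 T3.
T2: waits 0, runs 0→2
T5: waits 2, runs 2→5
T4: waits 5, runs 5→13
T1: waits 13, runs 13→25
T3: waits 25, runs 25→39
Sum = 0+2+5+13+25 = 45.
FIFO (arrival order): T1 T2 T3 T4 T5.
T1: waits 0, runs 0→12
T2: waits 12, runs 12→14
T3: waits 14, runs 14→28
T4: waits 28, runs 28→36
T5: waits 36, runs 36→39
Sum = 0+12+14+28+36 = 90.
Difference = 45 − 90 = -45.

-45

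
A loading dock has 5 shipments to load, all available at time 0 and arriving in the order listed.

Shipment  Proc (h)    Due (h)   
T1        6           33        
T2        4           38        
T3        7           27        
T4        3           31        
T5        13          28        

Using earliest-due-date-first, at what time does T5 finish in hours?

20

EDD (increasing due date): T3 T5 T4 T1 T2.
T3: 0→7
T5: 7→20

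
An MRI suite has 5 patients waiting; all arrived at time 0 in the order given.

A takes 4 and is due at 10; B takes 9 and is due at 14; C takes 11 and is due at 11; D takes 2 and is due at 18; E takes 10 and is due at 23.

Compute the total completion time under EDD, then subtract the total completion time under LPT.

-27

EDD (increasing due date): A C B D E.
A: 0→4
C: 4→15
B: 15→24
D: 24→26
E: 26→36
Sum = 4+15+24+26+36 = 105.
LPT (decreasing processing time): C E B A D.
C: 0→11
E: 11→21
B: 21→30
A: 30→34
D: 34→36
Sum = 11+21+30+34+36 = 132.
Difference = 105 − 132 = -27.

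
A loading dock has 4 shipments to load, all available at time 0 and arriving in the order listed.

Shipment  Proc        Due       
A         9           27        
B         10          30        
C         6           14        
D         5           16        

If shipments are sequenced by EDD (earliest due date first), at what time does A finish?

EDD (increasing due date): C D A B.
C: 0→6
D: 6→11
A: 11→20

20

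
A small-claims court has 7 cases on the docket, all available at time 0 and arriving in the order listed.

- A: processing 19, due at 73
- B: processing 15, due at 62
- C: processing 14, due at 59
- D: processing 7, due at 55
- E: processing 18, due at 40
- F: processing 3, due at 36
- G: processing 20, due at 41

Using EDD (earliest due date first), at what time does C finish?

62

EDD (increasing due date): F E G D C B A.
F: 0→3
E: 3→21
G: 21→41
D: 41→48
C: 48→62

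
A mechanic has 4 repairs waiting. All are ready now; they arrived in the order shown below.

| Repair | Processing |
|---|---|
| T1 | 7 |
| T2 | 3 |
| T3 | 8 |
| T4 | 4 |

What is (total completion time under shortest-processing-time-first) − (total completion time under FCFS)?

SPT (increasing processing time): T2 T4 T1 T3.
T2: 0→3
T4: 3→7
T1: 7→14
T3: 14→22
Sum = 3+7+14+22 = 46.
FIFO (arrival order): T1 T2 T3 T4.
T1: 0→7
T2: 7→10
T3: 10→18
T4: 18→22
Sum = 7+10+18+22 = 57.
Difference = 46 − 57 = -11.

-11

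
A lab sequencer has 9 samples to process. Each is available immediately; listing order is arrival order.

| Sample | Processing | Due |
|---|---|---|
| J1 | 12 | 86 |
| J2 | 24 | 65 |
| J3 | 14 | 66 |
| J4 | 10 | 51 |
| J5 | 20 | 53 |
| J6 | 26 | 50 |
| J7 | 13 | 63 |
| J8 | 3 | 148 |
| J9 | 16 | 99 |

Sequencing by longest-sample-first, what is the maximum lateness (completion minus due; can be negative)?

84

LPT (decreasing processing time): J6 J2 J5 J9 J3 J7 J1 J4 J8.
J6: 0→26, due 50, lateness -24
J2: 26→50, due 65, lateness -15
J5: 50→70, due 53, lateness 17
J9: 70→86, due 99, lateness -13
J3: 86→100, due 66, lateness 34
J7: 100→113, due 63, lateness 50
J1: 113→125, due 86, lateness 39
J4: 125→135, due 51, lateness 84
J8: 135→138, due 148, lateness -10
Maximum = 84.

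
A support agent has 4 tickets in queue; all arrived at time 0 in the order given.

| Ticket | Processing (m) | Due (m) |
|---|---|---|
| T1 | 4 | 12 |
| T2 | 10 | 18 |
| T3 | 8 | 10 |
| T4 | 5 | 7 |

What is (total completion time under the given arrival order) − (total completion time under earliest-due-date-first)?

5

FIFO (arrival order): T1 T2 T3 T4.
T1: 0→4
T2: 4→14
T3: 14→22
T4: 22→27
Sum = 4+14+22+27 = 67.
EDD (increasing due date): T4 T3 T1 T2.
T4: 0→5
T3: 5→13
T1: 13→17
T2: 17→27
Sum = 5+13+17+27 = 62.
Difference = 67 − 62 = 5.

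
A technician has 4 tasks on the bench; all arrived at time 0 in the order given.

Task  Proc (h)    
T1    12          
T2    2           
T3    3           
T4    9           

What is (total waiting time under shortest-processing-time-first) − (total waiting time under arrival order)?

-22

SPT (increasing processing time): T2 T3 T4 T1.
T2: waits 0, runs 0→2
T3: waits 2, runs 2→5
T4: waits 5, runs 5→14
T1: waits 14, runs 14→26
Sum = 0+2+5+14 = 21.
FIFO (arrival order): T1 T2 T3 T4.
T1: waits 0, runs 0→12
T2: waits 12, runs 12→14
T3: waits 14, runs 14→17
T4: waits 17, runs 17→26
Sum = 0+12+14+17 = 43.
Difference = 21 − 43 = -22.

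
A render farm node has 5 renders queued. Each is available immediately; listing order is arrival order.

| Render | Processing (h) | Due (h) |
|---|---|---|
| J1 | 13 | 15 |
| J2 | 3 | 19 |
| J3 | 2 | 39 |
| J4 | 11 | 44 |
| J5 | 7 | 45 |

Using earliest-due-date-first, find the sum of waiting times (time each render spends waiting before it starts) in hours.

76

EDD (increasing due date): J1 J2 J3 J4 J5.
J1: waits 0, runs 0→13
J2: waits 13, runs 13→16
J3: waits 16, runs 16→18
J4: waits 18, runs 18→29
J5: waits 29, runs 29→36
Sum = 0+13+16+18+29 = 76.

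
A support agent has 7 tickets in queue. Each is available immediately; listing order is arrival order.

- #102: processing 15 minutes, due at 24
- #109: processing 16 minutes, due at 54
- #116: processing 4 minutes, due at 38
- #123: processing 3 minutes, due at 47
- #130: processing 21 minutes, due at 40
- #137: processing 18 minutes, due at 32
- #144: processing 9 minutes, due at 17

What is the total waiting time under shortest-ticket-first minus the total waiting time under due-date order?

SPT (increasing processing time): #123 #116 #144 #102 #109 #137 #130.
#123: waits 0, runs 0→3
#116: waits 3, runs 3→7
#144: waits 7, runs 7→16
#102: waits 16, runs 16→31
#109: waits 31, runs 31→47
#137: waits 47, runs 47→65
#130: waits 65, runs 65→86
Sum = 0+3+7+16+31+47+65 = 169.
EDD (increasing due date): #144 #102 #137 #116 #130 #123 #109.
#144: waits 0, runs 0→9
#102: waits 9, runs 9→24
#137: waits 24, runs 24→42
#116: waits 42, runs 42→46
#130: waits 46, runs 46→67
#123: waits 67, runs 67→70
#109: waits 70, runs 70→86
Sum = 0+9+24+42+46+67+70 = 258.
Difference = 169 − 258 = -89.

-89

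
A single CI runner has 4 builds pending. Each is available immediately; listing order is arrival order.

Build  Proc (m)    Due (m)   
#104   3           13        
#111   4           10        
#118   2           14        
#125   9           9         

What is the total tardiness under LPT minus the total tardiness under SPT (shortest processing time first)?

LPT (decreasing processing time): #125 #111 #104 #118.
#125: 0→9, due 9, tardiness 0
#111: 9→13, due 10, tardiness 3
#104: 13→16, due 13, tardiness 3
#118: 16→18, due 14, tardiness 4
Sum = 0+3+3+4 = 10.
SPT (increasing processing time): #118 #104 #111 #125.
#118: 0→2, due 14, tardiness 0
#104: 2→5, due 13, tardiness 0
#111: 5→9, due 10, tardiness 0
#125: 9→18, due 9, tardiness 9
Sum = 0+0+0+9 = 9.
Difference = 10 − 9 = 1.

1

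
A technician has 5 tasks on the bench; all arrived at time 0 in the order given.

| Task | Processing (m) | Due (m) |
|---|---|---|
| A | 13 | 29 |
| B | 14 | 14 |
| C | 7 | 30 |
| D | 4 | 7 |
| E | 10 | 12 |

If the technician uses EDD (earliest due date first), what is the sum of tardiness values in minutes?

EDD (increasing due date): D E B A C.
D: 0→4, due 7, tardiness 0
E: 4→14, due 12, tardiness 2
B: 14→28, due 14, tardiness 14
A: 28→41, due 29, tardiness 12
C: 41→48, due 30, tardiness 18
Sum = 0+2+14+12+18 = 46.

46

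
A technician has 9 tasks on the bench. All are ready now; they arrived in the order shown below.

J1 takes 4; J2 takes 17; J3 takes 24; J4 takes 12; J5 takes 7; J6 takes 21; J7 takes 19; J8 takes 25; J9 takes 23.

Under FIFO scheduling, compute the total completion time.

FIFO (arrival order): J1 J2 J3 J4 J5 J6 J7 J8 J9.
J1: 0→4
J2: 4→21
J3: 21→45
J4: 45→57
J5: 57→64
J6: 64→85
J7: 85→104
J8: 104→129
J9: 129→152
Sum = 4+21+45+57+64+85+104+129+152 = 661.

661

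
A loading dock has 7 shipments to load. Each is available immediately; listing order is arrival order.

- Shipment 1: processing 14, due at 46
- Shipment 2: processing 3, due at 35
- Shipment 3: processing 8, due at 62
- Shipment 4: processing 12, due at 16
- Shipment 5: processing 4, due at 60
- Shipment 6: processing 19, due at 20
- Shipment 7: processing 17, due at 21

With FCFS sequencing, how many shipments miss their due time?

FIFO (arrival order): Shipment 1 Shipment 2 Shipment 3 Shipment 4 Shipment 5 Shipment 6 Shipment 7.
Shipment 1: 0→14, due 46, tardiness 0
Shipment 2: 14→17, due 35, tardiness 0
Shipment 3: 17→25, due 62, tardiness 0
Shipment 4: 25→37, due 16, tardiness 21
Shipment 5: 37→41, due 60, tardiness 0
Shipment 6: 41→60, due 20, tardiness 40
Shipment 7: 60→77, due 21, tardiness 56
Late shipments: 3.

3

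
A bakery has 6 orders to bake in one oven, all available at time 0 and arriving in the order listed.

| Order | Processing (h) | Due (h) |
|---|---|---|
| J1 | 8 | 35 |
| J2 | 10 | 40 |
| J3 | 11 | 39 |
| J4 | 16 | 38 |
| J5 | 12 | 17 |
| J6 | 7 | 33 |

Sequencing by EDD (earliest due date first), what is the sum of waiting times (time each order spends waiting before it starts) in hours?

155

EDD (increasing due date): J5 J6 J1 J4 J3 J2.
J5: waits 0, runs 0→12
J6: waits 12, runs 12→19
J1: waits 19, runs 19→27
J4: waits 27, runs 27→43
J3: waits 43, runs 43→54
J2: waits 54, runs 54→64
Sum = 0+12+19+27+43+54 = 155.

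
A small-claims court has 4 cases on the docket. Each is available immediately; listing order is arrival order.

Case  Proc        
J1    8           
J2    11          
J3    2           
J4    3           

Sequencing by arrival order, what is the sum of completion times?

FIFO (arrival order): J1 J2 J3 J4.
J1: 0→8
J2: 8→19
J3: 19→21
J4: 21→24
Sum = 8+19+21+24 = 72.

72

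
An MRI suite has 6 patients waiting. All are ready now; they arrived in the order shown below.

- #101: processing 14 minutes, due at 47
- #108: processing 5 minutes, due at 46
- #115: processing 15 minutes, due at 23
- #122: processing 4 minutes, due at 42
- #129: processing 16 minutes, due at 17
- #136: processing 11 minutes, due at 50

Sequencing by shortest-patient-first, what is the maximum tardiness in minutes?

SPT (increasing processing time): #122 #108 #136 #101 #115 #129.
#122: 0→4, due 42, tardiness 0
#108: 4→9, due 46, tardiness 0
#136: 9→20, due 50, tardiness 0
#101: 20→34, due 47, tardiness 0
#115: 34→49, due 23, tardiness 26
#129: 49→65, due 17, tardiness 48
Maximum = 48.

48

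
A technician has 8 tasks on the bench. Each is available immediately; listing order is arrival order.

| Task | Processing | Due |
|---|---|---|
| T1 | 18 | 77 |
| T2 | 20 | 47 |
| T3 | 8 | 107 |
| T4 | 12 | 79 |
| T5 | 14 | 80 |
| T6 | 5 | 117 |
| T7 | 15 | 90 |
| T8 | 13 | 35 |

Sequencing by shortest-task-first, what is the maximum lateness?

SPT (increasing processing time): T6 T3 T4 T8 T5 T7 T1 T2.
T6: 0→5, due 117, lateness -112
T3: 5→13, due 107, lateness -94
T4: 13→25, due 79, lateness -54
T8: 25→38, due 35, lateness 3
T5: 38→52, due 80, lateness -28
T7: 52→67, due 90, lateness -23
T1: 67→85, due 77, lateness 8
T2: 85→105, due 47, lateness 58
Maximum = 58.

58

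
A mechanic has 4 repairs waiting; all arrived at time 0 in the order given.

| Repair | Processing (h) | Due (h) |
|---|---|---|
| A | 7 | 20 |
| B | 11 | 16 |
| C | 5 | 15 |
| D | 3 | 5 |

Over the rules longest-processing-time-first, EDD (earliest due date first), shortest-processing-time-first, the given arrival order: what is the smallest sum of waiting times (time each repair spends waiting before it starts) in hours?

26

LPT (decreasing processing time): B A C D.
B: waits 0, runs 0→11
A: waits 11, runs 11→18
C: waits 18, runs 18→23
D: waits 23, runs 23→26
Sum = 0+11+18+23 = 52.
EDD (increasing due date): D C B A.
D: waits 0, runs 0→3
C: waits 3, runs 3→8
B: waits 8, runs 8→19
A: waits 19, runs 19→26
Sum = 0+3+8+19 = 30.
SPT (increasing processing time): D C A B.
D: waits 0, runs 0→3
C: waits 3, runs 3→8
A: waits 8, runs 8→15
B: waits 15, runs 15→26
Sum = 0+3+8+15 = 26.
FIFO (arrival order): A B C D.
A: waits 0, runs 0→7
B: waits 7, runs 7→18
C: waits 18, runs 18→23
D: waits 23, runs 23→26
Sum = 0+7+18+23 = 48.
LPT 52, EDD 30, SPT 26, FIFO 48 → minimum 26.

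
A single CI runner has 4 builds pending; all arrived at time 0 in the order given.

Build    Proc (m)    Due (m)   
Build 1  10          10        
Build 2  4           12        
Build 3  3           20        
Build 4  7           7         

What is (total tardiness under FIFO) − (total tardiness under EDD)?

-1

FIFO (arrival order): Build 1 Build 2 Build 3 Build 4.
Build 1: 0→10, due 10, tardiness 0
Build 2: 10→14, due 12, tardiness 2
Build 3: 14→17, due 20, tardiness 0
Build 4: 17→24, due 7, tardiness 17
Sum = 0+2+0+17 = 19.
EDD (increasing due date): Build 4 Build 1 Build 2 Build 3.
Build 4: 0→7, due 7, tardiness 0
Build 1: 7→17, due 10, tardiness 7
Build 2: 17→21, due 12, tardiness 9
Build 3: 21→24, due 20, tardiness 4
Sum = 0+7+9+4 = 20.
Difference = 19 − 20 = -1.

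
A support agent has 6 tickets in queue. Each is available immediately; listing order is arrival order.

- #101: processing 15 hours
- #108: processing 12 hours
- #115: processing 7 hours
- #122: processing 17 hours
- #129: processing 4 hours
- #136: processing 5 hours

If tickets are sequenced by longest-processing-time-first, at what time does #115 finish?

51

LPT (decreasing processing time): #122 #101 #108 #115 #136 #129.
#122: 0→17
#101: 17→32
#108: 32→44
#115: 44→51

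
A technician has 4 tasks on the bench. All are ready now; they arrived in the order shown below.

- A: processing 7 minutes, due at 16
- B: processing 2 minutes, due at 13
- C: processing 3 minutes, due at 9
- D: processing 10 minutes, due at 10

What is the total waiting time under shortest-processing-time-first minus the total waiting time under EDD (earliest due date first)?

-12

SPT (increasing processing time): B C A D.
B: waits 0, runs 0→2
C: waits 2, runs 2→5
A: waits 5, runs 5→12
D: waits 12, runs 12→22
Sum = 0+2+5+12 = 19.
EDD (increasing due date): C D B A.
C: waits 0, runs 0→3
D: waits 3, runs 3→13
B: waits 13, runs 13→15
A: waits 15, runs 15→22
Sum = 0+3+13+15 = 31.
Difference = 19 − 31 = -12.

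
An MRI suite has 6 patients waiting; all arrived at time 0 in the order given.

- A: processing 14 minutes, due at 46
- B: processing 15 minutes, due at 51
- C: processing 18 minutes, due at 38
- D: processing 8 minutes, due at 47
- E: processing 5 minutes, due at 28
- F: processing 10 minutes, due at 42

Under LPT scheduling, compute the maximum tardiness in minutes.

LPT (decreasing processing time): C B A F D E.
C: 0→18, due 38, tardiness 0
B: 18→33, due 51, tardiness 0
A: 33→47, due 46, tardiness 1
F: 47→57, due 42, tardiness 15
D: 57→65, due 47, tardiness 18
E: 65→70, due 28, tardiness 42
Maximum = 42.

42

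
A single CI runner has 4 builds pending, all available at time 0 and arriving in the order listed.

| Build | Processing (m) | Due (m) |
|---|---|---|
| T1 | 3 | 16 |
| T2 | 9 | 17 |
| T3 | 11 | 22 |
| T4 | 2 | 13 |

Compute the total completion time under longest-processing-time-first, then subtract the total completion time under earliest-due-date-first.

LPT (decreasing processing time): T3 T2 T1 T4.
T3: 0→11
T2: 11→20
T1: 20→23
T4: 23→25
Sum = 11+20+23+25 = 79.
EDD (increasing due date): T4 T1 T2 T3.
T4: 0→2
T1: 2→5
T2: 5→14
T3: 14→25
Sum = 2+5+14+25 = 46.
Difference = 79 − 46 = 33.

33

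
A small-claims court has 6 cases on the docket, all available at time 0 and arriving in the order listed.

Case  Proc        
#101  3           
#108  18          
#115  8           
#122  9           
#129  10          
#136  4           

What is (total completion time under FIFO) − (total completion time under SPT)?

56

FIFO (arrival order): #101 #108 #115 #122 #129 #136.
#101: 0→3
#108: 3→21
#115: 21→29
#122: 29→38
#129: 38→48
#136: 48→52
Sum = 3+21+29+38+48+52 = 191.
SPT (increasing processing time): #101 #136 #115 #122 #129 #108.
#101: 0→3
#136: 3→7
#115: 7→15
#122: 15→24
#129: 24→34
#108: 34→52
Sum = 3+7+15+24+34+52 = 135.
Difference = 191 − 135 = 56.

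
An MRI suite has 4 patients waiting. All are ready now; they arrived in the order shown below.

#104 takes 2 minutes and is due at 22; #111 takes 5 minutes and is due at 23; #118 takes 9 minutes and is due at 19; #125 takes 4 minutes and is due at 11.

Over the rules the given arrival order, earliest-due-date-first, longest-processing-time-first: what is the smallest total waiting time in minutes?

FIFO (arrival order): #104 #111 #118 #125.
#104: waits 0, runs 0→2
#111: waits 2, runs 2→7
#118: waits 7, runs 7→16
#125: waits 16, runs 16→20
Sum = 0+2+7+16 = 25.
EDD (increasing due date): #125 #118 #104 #111.
#125: waits 0, runs 0→4
#118: waits 4, runs 4→13
#104: waits 13, runs 13→15
#111: waits 15, runs 15→20
Sum = 0+4+13+15 = 32.
LPT (decreasing processing time): #118 #111 #125 #104.
#118: waits 0, runs 0→9
#111: waits 9, runs 9→14
#125: waits 14, runs 14→18
#104: waits 18, runs 18→20
Sum = 0+9+14+18 = 41.
FIFO 25, EDD 32, LPT 41 → minimum 25.

25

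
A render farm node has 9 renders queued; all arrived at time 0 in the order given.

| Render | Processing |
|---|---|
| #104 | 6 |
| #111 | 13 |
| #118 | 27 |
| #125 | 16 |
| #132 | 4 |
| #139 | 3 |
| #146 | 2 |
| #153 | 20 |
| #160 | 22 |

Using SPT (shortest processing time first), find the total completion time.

366

SPT (increasing processing time): #146 #139 #132 #104 #111 #125 #153 #160 #118.
#146: 0→2
#139: 2→5
#132: 5→9
#104: 9→15
#111: 15→28
#125: 28→44
#153: 44→64
#160: 64→86
#118: 86→113
Sum = 2+5+9+15+28+44+64+86+113 = 366.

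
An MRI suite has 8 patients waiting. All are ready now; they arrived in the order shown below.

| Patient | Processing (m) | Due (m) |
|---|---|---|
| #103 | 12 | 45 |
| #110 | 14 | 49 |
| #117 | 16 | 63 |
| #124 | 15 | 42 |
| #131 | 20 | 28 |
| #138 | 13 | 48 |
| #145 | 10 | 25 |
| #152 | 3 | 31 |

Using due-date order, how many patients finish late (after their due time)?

7

EDD (increasing due date): #145 #131 #152 #124 #103 #138 #110 #117.
#145: 0→10, due 25, tardiness 0
#131: 10→30, due 28, tardiness 2
#152: 30→33, due 31, tardiness 2
#124: 33→48, due 42, tardiness 6
#103: 48→60, due 45, tardiness 15
#138: 60→73, due 48, tardiness 25
#110: 73→87, due 49, tardiness 38
#117: 87→103, due 63, tardiness 40
Late patients: 7.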